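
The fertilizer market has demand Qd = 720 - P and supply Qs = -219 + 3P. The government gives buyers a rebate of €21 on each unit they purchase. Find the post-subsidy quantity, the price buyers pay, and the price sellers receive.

Q' = 501; buyers pay €219; sellers receive €240

Pre-subsidy: 720 - P = -219 + 3P gives P* = 234.75, Q* = 485.25.
With the rebate, buyers effectively pay Pb = Ps − 21, where Ps is the price sellers receive.
Demand in terms of Ps becomes Qd = 720 − 1(Ps − 21) = 741 - Ps. Setting this equal to supply: 741 - Ps = -219 + 3Ps, so Ps = 240.
Buyers pay Pb = 240 − 21 = 219; Q' = -219 + 3·240 = 501.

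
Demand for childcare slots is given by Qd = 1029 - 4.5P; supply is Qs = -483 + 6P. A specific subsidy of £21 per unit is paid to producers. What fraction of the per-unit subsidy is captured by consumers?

Pre-subsidy: 1029 - 4.5P = -483 + 6P gives P* = 144, Q* = 381.
With the subsidy, sellers receive Ps = Pb + 21 for each unit, where Pb is the price buyers pay.
Supply in terms of Pb becomes Qs = -483 + 6(Pb + 21) = -357 + 6Pb. Setting this equal to demand: 1029 - 4.5Pb = -357 + 6Pb, so Pb = 132.
Sellers receive Ps = 132 + 21 = 153; Q' = 1029 − 4.5·132 = 435.
Buyers' price falls by P* − Pb = 144 − 132 = 12; sellers' price rises by Ps − P* = 153 − 144 = 9.
So consumers capture 12/21 = 4/7 of each unit of subsidy.

Consumer share = 4/7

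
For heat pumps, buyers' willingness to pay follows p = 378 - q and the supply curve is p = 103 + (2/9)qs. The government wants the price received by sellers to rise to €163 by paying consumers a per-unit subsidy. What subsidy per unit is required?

At a seller price of 163, quantity supplied is -463.5 + 4.5·163 = 270.
Buyers absorb 270 only when they pay pb = 378 − 1·270 = 108.
s = ps − pb = 163 − 108 = 55.

Required subsidy s = €55 per unit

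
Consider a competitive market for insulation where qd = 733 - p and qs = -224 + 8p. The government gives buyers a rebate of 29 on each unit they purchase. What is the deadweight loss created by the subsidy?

Pre-subsidy: 733 - p = -224 + 8p gives p* = 319/3, q* = 1880/3.
With the rebate, buyers effectively pay pb = ps − 29, where ps is the price sellers receive.
Demand in terms of ps becomes qd = 733 − 1(ps − 29) = 762 - ps. Setting this equal to supply: 762 - ps = -224 + 8ps, so ps = 986/9.
Buyers pay pb = 986/9 − 29 = 725/9; q' = -224 + 8·(986/9) = 5872/9.
The subsidy expands output by 5872/9 − 1880/3 = 232/9 past the efficient level; on those units the gap between marginal cost and willingness to pay runs from 0 up to 29.
DWL = ½ × 29 × 232/9 = 3364/9.

Deadweight loss = 3364/9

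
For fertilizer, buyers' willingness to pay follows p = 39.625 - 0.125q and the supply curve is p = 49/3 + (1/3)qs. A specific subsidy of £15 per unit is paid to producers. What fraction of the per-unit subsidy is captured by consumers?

Pre-subsidy: 39.625 - 0.125q = 49/3 + (1/3)q gives q* = 559/11 and p* = 366/11.
With the subsidy, sellers receive ps = pb + 15 for each unit, where pb is the price buyers pay.
On the curves, pb = 39.625 - 0.125q and ps = 49/3 + (1/3)q; the wedge ps − pb = 15 gives 49/3 + (1/3)q − (39.625 - 0.125q) = 15, so q' = 919/11.
Then pb = 39.625 − 0.125·(919/11) = 321/11 and ps = 49/3 + (1/3)·(919/11) = 486/11.
Buyers' price falls by p* − pb = 366/11 − 321/11 = 45/11; sellers' price rises by ps − p* = 486/11 − 366/11 = 120/11.
So consumers capture (45/11)/15 = 3/11 of each unit of subsidy.

Consumer share = 3/11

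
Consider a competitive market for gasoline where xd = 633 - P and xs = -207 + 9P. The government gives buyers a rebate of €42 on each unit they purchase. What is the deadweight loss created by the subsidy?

Deadweight loss = €793.8

Pre-subsidy: 633 - P = -207 + 9P gives P* = 84, x* = 549.
With the rebate, buyers effectively pay Pb = Ps − 42, where Ps is the price sellers receive.
Demand in terms of Ps becomes xd = 633 − 1(Ps − 42) = 675 - Ps. Setting this equal to supply: 675 - Ps = -207 + 9Ps, so Ps = 88.2.
Buyers pay Pb = 88.2 − 42 = 46.2; x' = -207 + 9·88.2 = 586.8.
The subsidy expands output by 586.8 − 549 = 37.8 past the efficient level; on those units the gap between marginal cost and willingness to pay runs from 0 up to 42.
DWL = ½ × 42 × 37.8 = 793.8.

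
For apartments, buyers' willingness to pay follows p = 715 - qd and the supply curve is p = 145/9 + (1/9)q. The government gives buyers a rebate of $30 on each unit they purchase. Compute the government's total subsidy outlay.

Pre-subsidy: 715 - q = 145/9 + (1/9)q gives q* = 629 and p* = 86.
With the rebate, buyers effectively pay pb = ps − 30, where ps is the price sellers receive.
On the curves, pb = 715 - q and ps = 145/9 + (1/9)q; the wedge ps − pb = 30 gives 145/9 + (1/9)q − (715 - q) = 30, so q' = 656.
Then pb = 715 − 1·656 = 59 and ps = 145/9 + (1/9)·656 = 89.
Government outlay = subsidy × quantity = 30 × 656 = 19680.

Government cost = $19680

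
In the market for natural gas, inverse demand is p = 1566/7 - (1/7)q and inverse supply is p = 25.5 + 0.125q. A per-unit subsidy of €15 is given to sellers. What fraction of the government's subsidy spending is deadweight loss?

DWL / government spending = 7/199

Pre-subsidy: 1566/7 - (1/7)q = 25.5 + 0.125q gives q* = 740 and p* = 118.
With the subsidy, sellers receive ps = pb + 15 for each unit, where pb is the price buyers pay.
On the curves, pb = 1566/7 - (1/7)q and ps = 25.5 + 0.125q; the wedge ps − pb = 15 gives 25.5 + 0.125q − (1566/7 - (1/7)q) = 15, so q' = 796.
Then pb = 1566/7 − (1/7)·796 = 110 and ps = 25.5 + 0.125·796 = 125.
ΔCS = ½(740 + 796)(118 − 110) = 6144; ΔPS = ½(740 + 796)(125 − 118) = 5376.
Government spending = 15 × 796 = 11940.
DWL = ½ × 15 × (796 − 740) = 420; fraction = 420 / 11940 = 7/199.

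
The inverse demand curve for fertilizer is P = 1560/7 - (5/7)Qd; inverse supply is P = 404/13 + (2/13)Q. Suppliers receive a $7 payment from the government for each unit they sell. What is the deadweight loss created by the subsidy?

Deadweight loss = 4459/158

Pre-subsidy: 1560/7 - (5/7)Q = 404/13 + (2/13)Q gives Q* = 17452/79 and P* = 5140/79.
With the subsidy, sellers receive Ps = Pb + 7 for each unit, where Pb is the price buyers pay.
On the curves, Pb = 1560/7 - (5/7)Q and Ps = 404/13 + (2/13)Q; the wedge Ps − Pb = 7 gives 404/13 + (2/13)Q − (1560/7 - (5/7)Q) = 7, so Q' = 18089/79.
Then Pb = 1560/7 − (5/7)·(18089/79) = 4685/79 and Ps = 404/13 + (2/13)·(18089/79) = 5238/79.
The subsidy expands output by 18089/79 − 17452/79 = 637/79 past the efficient level; on those units the gap between marginal cost and willingness to pay runs from 0 up to 7.
DWL = ½ × 7 × 637/79 = 4459/158.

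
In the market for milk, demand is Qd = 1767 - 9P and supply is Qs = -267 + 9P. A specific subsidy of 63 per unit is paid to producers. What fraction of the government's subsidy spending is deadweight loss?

Pre-subsidy: 1767 - 9P = -267 + 9P gives P* = 113, Q* = 750.
With the subsidy, sellers receive Ps = Pb + 63 for each unit, where Pb is the price buyers pay.
Supply in terms of Pb becomes Qs = -267 + 9(Pb + 63) = 300 + 9Pb. Setting this equal to demand: 1767 - 9Pb = 300 + 9Pb, so Pb = 81.5.
Sellers receive Ps = 81.5 + 63 = 144.5; Q' = 1767 − 9·81.5 = 1033.5.
ΔCS = ½(750 + 1033.5)(113 − 81.5) = 28090.125; ΔPS = ½(750 + 1033.5)(144.5 − 113) = 28090.125.
Government spending = 63 × 1033.5 = 65110.5.
DWL = ½ × 63 × (1033.5 − 750) = 8930.25; fraction = 8930.25 / 65110.5 = 189/1378.

DWL / government spending = 189/1378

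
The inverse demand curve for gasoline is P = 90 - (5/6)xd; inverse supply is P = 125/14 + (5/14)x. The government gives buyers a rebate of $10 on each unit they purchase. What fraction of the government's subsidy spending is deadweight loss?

DWL / government spending = 14/255

Pre-subsidy: 90 - (5/6)x = 125/14 + (5/14)x gives x* = 68.1 and P* = 33.25.
With the rebate, buyers effectively pay Pb = Ps − 10, where Ps is the price sellers receive.
On the curves, Pb = 90 - (5/6)x and Ps = 125/14 + (5/14)x; the wedge Ps − Pb = 10 gives 125/14 + (5/14)x − (90 - (5/6)x) = 10, so x' = 76.5.
Then Pb = 90 − (5/6)·76.5 = 26.25 and Ps = 125/14 + (5/14)·76.5 = 36.25.
ΔCS = ½(68.1 + 76.5)(33.25 − 26.25) = 506.1; ΔPS = ½(68.1 + 76.5)(36.25 − 33.25) = 216.9.
Government spending = 10 × 76.5 = 765.
DWL = ½ × 10 × (76.5 − 68.1) = 42; fraction = 42 / 765 = 14/255.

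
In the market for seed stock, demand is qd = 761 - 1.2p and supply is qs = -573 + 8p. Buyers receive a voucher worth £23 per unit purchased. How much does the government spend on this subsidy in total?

Government cost = £14053

Pre-subsidy: 761 - 1.2p = -573 + 8p gives p* = 145, q* = 587.
With the rebate, buyers effectively pay pb = ps − 23, where ps is the price sellers receive.
Demand in terms of ps becomes qd = 761 − 1.2(ps − 23) = 788.6 - 1.2ps. Setting this equal to supply: 788.6 - 1.2ps = -573 + 8ps, so ps = 148.
Buyers pay pb = 148 − 23 = 125; q' = -573 + 8·148 = 611.
Government outlay = subsidy × quantity = 23 × 611 = 14053.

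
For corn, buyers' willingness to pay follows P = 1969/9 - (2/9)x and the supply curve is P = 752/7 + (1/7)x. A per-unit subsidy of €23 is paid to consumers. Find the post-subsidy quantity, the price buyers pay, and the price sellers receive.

Pre-subsidy: 1969/9 - (2/9)x = 752/7 + (1/7)x gives x* = 305 and P* = 151.
With the rebate, buyers effectively pay Pb = Ps − 23, where Ps is the price sellers receive.
On the curves, Pb = 1969/9 - (2/9)x and Ps = 752/7 + (1/7)x; the wedge Ps − Pb = 23 gives 752/7 + (1/7)x − (1969/9 - (2/9)x) = 23, so x' = 368.
Then Pb = 1969/9 − (2/9)·368 = 137 and Ps = 752/7 + (1/7)·368 = 160.

x' = 368; buyers pay €137; sellers receive €160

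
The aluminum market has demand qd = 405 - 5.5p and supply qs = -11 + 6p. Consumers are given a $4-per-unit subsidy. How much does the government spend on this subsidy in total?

Pre-subsidy: 405 - 5.5p = -11 + 6p gives p* = 832/23, q* = 4739/23.
With the rebate, buyers effectively pay pb = ps − 4, where ps is the price sellers receive.
Demand in terms of ps becomes qd = 405 − 5.5(ps − 4) = 427 - 5.5ps. Setting this equal to supply: 427 - 5.5ps = -11 + 6ps, so ps = 876/23.
Buyers pay pb = 876/23 − 4 = 784/23; q' = -11 + 6·(876/23) = 5003/23.
Government outlay = subsidy × quantity = 4 × 5003/23 = 20012/23.

Government cost = 20012/23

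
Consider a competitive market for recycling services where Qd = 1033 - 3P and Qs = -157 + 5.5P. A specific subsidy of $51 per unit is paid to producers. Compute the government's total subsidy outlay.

Pre-subsidy: 1033 - 3P = -157 + 5.5P gives P* = 140, Q* = 613.
With the subsidy, sellers receive Ps = Pb + 51 for each unit, where Pb is the price buyers pay.
Supply in terms of Pb becomes Qs = -157 + 5.5(Pb + 51) = 123.5 + 5.5Pb. Setting this equal to demand: 1033 - 3Pb = 123.5 + 5.5Pb, so Pb = 107.
Sellers receive Ps = 107 + 51 = 158; Q' = 1033 − 3·107 = 712.
Government outlay = subsidy × quantity = 51 × 712 = 36312.

Government cost = $36312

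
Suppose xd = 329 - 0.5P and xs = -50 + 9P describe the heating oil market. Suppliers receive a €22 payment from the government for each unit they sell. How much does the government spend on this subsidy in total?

Pre-subsidy: 329 - 0.5P = -50 + 9P gives P* = 758/19, x* = 5872/19.
With the subsidy, sellers receive Ps = Pb + 22 for each unit, where Pb is the price buyers pay.
Supply in terms of Pb becomes xs = -50 + 9(Pb + 22) = 148 + 9Pb. Setting this equal to demand: 329 - 0.5Pb = 148 + 9Pb, so Pb = 362/19.
Sellers receive Ps = 362/19 + 22 = 780/19; x' = 329 − 0.5·(362/19) = 6070/19.
Government outlay = subsidy × quantity = 22 × 6070/19 = 133540/19.

Government cost = 133540/19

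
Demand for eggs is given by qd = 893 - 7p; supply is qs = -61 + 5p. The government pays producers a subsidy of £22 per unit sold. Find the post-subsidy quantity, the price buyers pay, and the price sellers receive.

q' = 1202/3; buyers pay 211/3; sellers receive 277/3

Pre-subsidy: 893 - 7p = -61 + 5p gives p* = 79.5, q* = 336.5.
With the subsidy, sellers receive ps = pb + 22 for each unit, where pb is the price buyers pay.
Supply in terms of pb becomes qs = -61 + 5(pb + 22) = 49 + 5pb. Setting this equal to demand: 893 - 7pb = 49 + 5pb, so pb = 211/3.
Sellers receive ps = 211/3 + 22 = 277/3; q' = 893 − 7·(211/3) = 1202/3.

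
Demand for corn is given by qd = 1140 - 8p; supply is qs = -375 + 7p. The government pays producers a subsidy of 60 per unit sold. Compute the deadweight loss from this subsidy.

Deadweight loss = 6720

Pre-subsidy: 1140 - 8p = -375 + 7p gives p* = 101, q* = 332.
With the subsidy, sellers receive ps = pb + 60 for each unit, where pb is the price buyers pay.
Supply in terms of pb becomes qs = -375 + 7(pb + 60) = 45 + 7pb. Setting this equal to demand: 1140 - 8pb = 45 + 7pb, so pb = 73.
Sellers receive ps = 73 + 60 = 133; q' = 1140 − 8·73 = 556.
The subsidy expands output by 556 − 332 = 224 past the efficient level; on those units the gap between marginal cost and willingness to pay runs from 0 up to 60.
DWL = ½ × 60 × 224 = 6720.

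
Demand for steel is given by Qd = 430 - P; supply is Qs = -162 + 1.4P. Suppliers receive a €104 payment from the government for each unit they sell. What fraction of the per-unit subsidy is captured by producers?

Pre-subsidy: 430 - P = -162 + 1.4P gives P* = 740/3, Q* = 550/3.
With the subsidy, sellers receive Ps = Pb + 104 for each unit, where Pb is the price buyers pay.
Supply in terms of Pb becomes Qs = -162 + 1.4(Pb + 104) = -16.4 + 1.4Pb. Setting this equal to demand: 430 - Pb = -16.4 + 1.4Pb, so Pb = 186.
Sellers receive Ps = 186 + 104 = 290; Q' = 430 − 1·186 = 244.
Buyers' price falls by P* − Pb = 740/3 − 186 = 182/3; sellers' price rises by Ps − P* = 290 − 740/3 = 130/3.
So producers capture (130/3)/104 = 5/12 of each unit of subsidy.

Producer share = 5/12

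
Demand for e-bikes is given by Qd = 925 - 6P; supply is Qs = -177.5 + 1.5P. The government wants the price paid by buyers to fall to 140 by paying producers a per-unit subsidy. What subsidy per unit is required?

Required subsidy s = 35 per unit

At a buyer price of 140, quantity demanded is 925 − 6·140 = 85.
Sellers supply 85 only when they receive Ps with -177.5 + 1.5·Ps = 85, i.e. Ps = 175.
s = Ps − Pb = 175 − 140 = 35.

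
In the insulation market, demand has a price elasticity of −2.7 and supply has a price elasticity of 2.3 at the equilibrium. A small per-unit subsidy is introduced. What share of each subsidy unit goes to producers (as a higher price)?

For a small subsidy around the equilibrium, the benefit split depends on the relative slopes, which at a point are proportional to the elasticities.
Buyer share = εs/(εs + |εd|) = 2.3/(2.3 + 2.7) = 0.46; seller share = |εd|/(εs + |εd|) = 0.54.
So producers capture 0.54 of the subsidy.

Producer share = 0.54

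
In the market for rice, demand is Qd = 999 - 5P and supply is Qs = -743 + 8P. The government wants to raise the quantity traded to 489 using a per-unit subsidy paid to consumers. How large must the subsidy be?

At Q = 489, invert demand for the buyer price: Pb = (999 − 489)/5 = 102; invert supply for the seller price: Ps = (489 − (-743))/8 = 154.
The subsidy must fill the gap: s = Ps − Pb = 154 − 102 = 52.

Required subsidy s = 52 per unit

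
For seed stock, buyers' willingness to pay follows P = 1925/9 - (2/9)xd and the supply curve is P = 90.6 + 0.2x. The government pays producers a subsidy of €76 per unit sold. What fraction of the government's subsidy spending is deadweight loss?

Pre-subsidy: 1925/9 - (2/9)x = 90.6 + 0.2x gives x* = 292 and P* = 149.
With the subsidy, sellers receive Ps = Pb + 76 for each unit, where Pb is the price buyers pay.
On the curves, Pb = 1925/9 - (2/9)x and Ps = 90.6 + 0.2x; the wedge Ps − Pb = 76 gives 90.6 + 0.2x − (1925/9 - (2/9)x) = 76, so x' = 472.
Then Pb = 1925/9 − (2/9)·472 = 109 and Ps = 90.6 + 0.2·472 = 185.
ΔCS = ½(292 + 472)(149 − 109) = 15280; ΔPS = ½(292 + 472)(185 − 149) = 13752.
Government spending = 76 × 472 = 35872.
DWL = ½ × 76 × (472 − 292) = 6840; fraction = 6840 / 35872 = 45/236.

DWL / government spending = 45/236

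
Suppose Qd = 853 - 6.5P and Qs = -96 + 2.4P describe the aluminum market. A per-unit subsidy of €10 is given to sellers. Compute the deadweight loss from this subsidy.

Deadweight loss = 7800/89

Pre-subsidy: 853 - 6.5P = -96 + 2.4P gives P* = 9490/89, Q* = 14232/89.
With the subsidy, sellers receive Ps = Pb + 10 for each unit, where Pb is the price buyers pay.
Supply in terms of Pb becomes Qs = -96 + 2.4(Pb + 10) = -72 + 2.4Pb. Setting this equal to demand: 853 - 6.5Pb = -72 + 2.4Pb, so Pb = 9250/89.
Sellers receive Ps = 9250/89 + 10 = 10140/89; Q' = 853 − 6.5·(9250/89) = 15792/89.
The subsidy expands output by 15792/89 − 14232/89 = 1560/89 past the efficient level; on those units the gap between marginal cost and willingness to pay runs from 0 up to 10.
DWL = ½ × 10 × 1560/89 = 7800/89.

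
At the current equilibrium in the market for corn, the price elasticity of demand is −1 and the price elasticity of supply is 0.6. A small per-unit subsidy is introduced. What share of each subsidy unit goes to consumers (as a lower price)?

For a small subsidy around the equilibrium, the benefit split depends on the relative slopes, which at a point are proportional to the elasticities.
Buyer share = εs/(εs + |εd|) = 0.6/(0.6 + 1) = 0.375; seller share = |εd|/(εs + |εd|) = 0.625.

Consumer share = 0.375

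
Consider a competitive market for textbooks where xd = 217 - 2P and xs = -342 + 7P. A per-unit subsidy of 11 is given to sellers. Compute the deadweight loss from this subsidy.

Pre-subsidy: 217 - 2P = -342 + 7P gives P* = 559/9, x* = 835/9.
With the subsidy, sellers receive Ps = Pb + 11 for each unit, where Pb is the price buyers pay.
Supply in terms of Pb becomes xs = -342 + 7(Pb + 11) = -265 + 7Pb. Setting this equal to demand: 217 - 2Pb = -265 + 7Pb, so Pb = 482/9.
Sellers receive Ps = 482/9 + 11 = 581/9; x' = 217 − 2·(482/9) = 989/9.
The subsidy expands output by 989/9 − 835/9 = 154/9 past the efficient level; on those units the gap between marginal cost and willingness to pay runs from 0 up to 11.
DWL = ½ × 11 × 154/9 = 847/9.

Deadweight loss = 847/9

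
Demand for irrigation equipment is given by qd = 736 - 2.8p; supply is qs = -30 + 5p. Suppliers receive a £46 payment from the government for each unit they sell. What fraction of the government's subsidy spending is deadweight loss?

DWL / government spending = 161/2120

Pre-subsidy: 736 - 2.8p = -30 + 5p gives p* = 3830/39, q* = 17980/39.
With the subsidy, sellers receive ps = pb + 46 for each unit, where pb is the price buyers pay.
Supply in terms of pb becomes qs = -30 + 5(pb + 46) = 200 + 5pb. Setting this equal to demand: 736 - 2.8pb = 200 + 5pb, so pb = 2680/39.
Sellers receive ps = 2680/39 + 46 = 4474/39; q' = 736 − 2.8·(2680/39) = 21200/39.
ΔCS = ½(17980/39 + 21200/39)(3830/39 − 2680/39) = 7509500/507; ΔPS = ½(17980/39 + 21200/39)(4474/39 − 3830/39) = 4205320/507.
Government spending = 46 × 21200/39 = 975200/39.
DWL = ½ × 46 × (21200/39 − 17980/39) = 74060/39; fraction = (74060/39) / (975200/39) = 161/2120.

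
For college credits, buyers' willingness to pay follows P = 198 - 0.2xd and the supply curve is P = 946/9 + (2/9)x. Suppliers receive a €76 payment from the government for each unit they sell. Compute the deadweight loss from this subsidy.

Deadweight loss = €6840

Pre-subsidy: 198 - 0.2x = 946/9 + (2/9)x gives x* = 220 and P* = 154.
With the subsidy, sellers receive Ps = Pb + 76 for each unit, where Pb is the price buyers pay.
On the curves, Pb = 198 - 0.2x and Ps = 946/9 + (2/9)x; the wedge Ps − Pb = 76 gives 946/9 + (2/9)x − (198 - 0.2x) = 76, so x' = 400.
Then Pb = 198 − 0.2·400 = 118 and Ps = 946/9 + (2/9)·400 = 194.
The subsidy expands output by 400 − 220 = 180 past the efficient level; on those units the gap between marginal cost and willingness to pay runs from 0 up to 76.
DWL = ½ × 76 × 180 = 6840.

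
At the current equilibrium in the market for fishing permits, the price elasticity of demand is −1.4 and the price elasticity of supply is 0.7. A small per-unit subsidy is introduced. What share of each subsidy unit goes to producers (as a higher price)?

For a small subsidy around the equilibrium, the benefit split depends on the relative slopes, which at a point are proportional to the elasticities.
Buyer share = εs/(εs + |εd|) = 0.7/(0.7 + 1.4) = 1/3; seller share = |εd|/(εs + |εd|) = 2/3.
So producers capture 2/3 of the subsidy.

Producer share = 2/3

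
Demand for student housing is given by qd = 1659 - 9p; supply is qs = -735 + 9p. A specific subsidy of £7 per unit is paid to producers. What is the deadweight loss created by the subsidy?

Deadweight loss = £110.25

Pre-subsidy: 1659 - 9p = -735 + 9p gives p* = 133, q* = 462.
With the subsidy, sellers receive ps = pb + 7 for each unit, where pb is the price buyers pay.
Supply in terms of pb becomes qs = -735 + 9(pb + 7) = -672 + 9pb. Setting this equal to demand: 1659 - 9pb = -672 + 9pb, so pb = 129.5.
Sellers receive ps = 129.5 + 7 = 136.5; q' = 1659 − 9·129.5 = 493.5.
The subsidy expands output by 493.5 − 462 = 31.5 past the efficient level; on those units the gap between marginal cost and willingness to pay runs from 0 up to 7.
DWL = ½ × 7 × 31.5 = 110.25.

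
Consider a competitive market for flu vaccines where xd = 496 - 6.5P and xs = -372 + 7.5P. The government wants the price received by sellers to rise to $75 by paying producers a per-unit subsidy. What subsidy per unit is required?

Required subsidy s = $28 per unit

At a seller price of 75, quantity supplied is -372 + 7.5·75 = 190.5.
Buyers absorb 190.5 only when they pay Pb with 496 − 6.5·Pb = 190.5, i.e. Pb = 47.
s = Ps − Pb = 75 − 47 = 28.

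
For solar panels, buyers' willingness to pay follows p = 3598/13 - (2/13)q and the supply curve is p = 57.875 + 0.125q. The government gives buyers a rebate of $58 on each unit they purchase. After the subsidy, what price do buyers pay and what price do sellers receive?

Buyers pay $124; sellers receive $182

Pre-subsidy: 3598/13 - (2/13)q = 57.875 + 0.125q gives q* = 785 and p* = 156.
With the rebate, buyers effectively pay pb = ps − 58, where ps is the price sellers receive.
On the curves, pb = 3598/13 - (2/13)q and ps = 57.875 + 0.125q; the wedge ps − pb = 58 gives 57.875 + 0.125q − (3598/13 - (2/13)q) = 58, so q' = 993.
Then pb = 3598/13 − (2/13)·993 = 124 and ps = 57.875 + 0.125·993 = 182.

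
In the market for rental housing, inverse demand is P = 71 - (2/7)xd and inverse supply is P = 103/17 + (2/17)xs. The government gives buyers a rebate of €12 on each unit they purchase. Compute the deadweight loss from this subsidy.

Deadweight loss = €178.5

Pre-subsidy: 71 - (2/7)x = 103/17 + (2/17)x gives x* = 161 and P* = 25.
With the rebate, buyers effectively pay Pb = Ps − 12, where Ps is the price sellers receive.
On the curves, Pb = 71 - (2/7)x and Ps = 103/17 + (2/17)x; the wedge Ps − Pb = 12 gives 103/17 + (2/17)x − (71 - (2/7)x) = 12, so x' = 190.75.
Then Pb = 71 − (2/7)·190.75 = 16.5 and Ps = 103/17 + (2/17)·190.75 = 28.5.
The subsidy expands output by 190.75 − 161 = 29.75 past the efficient level; on those units the gap between marginal cost and willingness to pay runs from 0 up to 12.
DWL = ½ × 12 × 29.75 = 178.5.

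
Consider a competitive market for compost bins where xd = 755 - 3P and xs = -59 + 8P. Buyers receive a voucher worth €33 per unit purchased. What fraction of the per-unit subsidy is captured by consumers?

Pre-subsidy: 755 - 3P = -59 + 8P gives P* = 74, x* = 533.
With the rebate, buyers effectively pay Pb = Ps − 33, where Ps is the price sellers receive.
Demand in terms of Ps becomes xd = 755 − 3(Ps − 33) = 854 - 3Ps. Setting this equal to supply: 854 - 3Ps = -59 + 8Ps, so Ps = 83.
Buyers pay Pb = 83 − 33 = 50; x' = -59 + 8·83 = 605.
Buyers' price falls by P* − Pb = 74 − 50 = 24; sellers' price rises by Ps − P* = 83 − 74 = 9.
So consumers capture 24/33 = 8/11 of each unit of subsidy.

Consumer share = 8/11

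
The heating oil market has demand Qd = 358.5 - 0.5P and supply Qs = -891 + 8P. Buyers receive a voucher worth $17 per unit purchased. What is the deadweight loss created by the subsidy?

Deadweight loss = $68

Pre-subsidy: 358.5 - 0.5P = -891 + 8P gives P* = 147, Q* = 285.
With the rebate, buyers effectively pay Pb = Ps − 17, where Ps is the price sellers receive.
Demand in terms of Ps becomes Qd = 358.5 − 0.5(Ps − 17) = 367 - 0.5Ps. Setting this equal to supply: 367 - 0.5Ps = -891 + 8Ps, so Ps = 148.
Buyers pay Pb = 148 − 17 = 131; Q' = -891 + 8·148 = 293.
The subsidy expands output by 293 − 285 = 8 past the efficient level; on those units the gap between marginal cost and willingness to pay runs from 0 up to 17.
DWL = ½ × 17 × 8 = 68.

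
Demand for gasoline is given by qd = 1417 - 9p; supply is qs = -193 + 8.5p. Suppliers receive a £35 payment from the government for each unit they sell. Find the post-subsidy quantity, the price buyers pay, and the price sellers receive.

q' = 742; buyers pay £75; sellers receive £110

Pre-subsidy: 1417 - 9p = -193 + 8.5p gives p* = 92, q* = 589.
With the subsidy, sellers receive ps = pb + 35 for each unit, where pb is the price buyers pay.
Supply in terms of pb becomes qs = -193 + 8.5(pb + 35) = 104.5 + 8.5pb. Setting this equal to demand: 1417 - 9pb = 104.5 + 8.5pb, so pb = 75.
Sellers receive ps = 75 + 35 = 110; q' = 1417 − 9·75 = 742.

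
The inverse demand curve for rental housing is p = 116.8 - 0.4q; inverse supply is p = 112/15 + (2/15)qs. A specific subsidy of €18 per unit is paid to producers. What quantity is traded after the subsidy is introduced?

q' = 238.75

Pre-subsidy: 116.8 - 0.4q = 112/15 + (2/15)q gives q* = 205 and p* = 34.8.
With the subsidy, sellers receive ps = pb + 18 for each unit, where pb is the price buyers pay.
On the curves, pb = 116.8 - 0.4q and ps = 112/15 + (2/15)q; the wedge ps − pb = 18 gives 112/15 + (2/15)q − (116.8 - 0.4q) = 18, so q' = 238.75.
Then pb = 116.8 − 0.4·238.75 = 21.3 and ps = 112/15 + (2/15)·238.75 = 39.3.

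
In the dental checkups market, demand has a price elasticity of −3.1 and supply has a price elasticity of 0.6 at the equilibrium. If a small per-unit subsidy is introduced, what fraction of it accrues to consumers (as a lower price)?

Consumer share = 6/37

For a small subsidy around the equilibrium, the benefit split depends on the relative slopes, which at a point are proportional to the elasticities.
Buyer share = εs/(εs + |εd|) = 0.6/(0.6 + 3.1) = 6/37; seller share = |εd|/(εs + |εd|) = 31/37.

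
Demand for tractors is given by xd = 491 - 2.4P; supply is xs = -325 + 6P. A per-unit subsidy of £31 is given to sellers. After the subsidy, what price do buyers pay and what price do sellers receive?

Buyers pay £75; sellers receive £106

Pre-subsidy: 491 - 2.4P = -325 + 6P gives P* = 680/7, x* = 1805/7.
With the subsidy, sellers receive Ps = Pb + 31 for each unit, where Pb is the price buyers pay.
Supply in terms of Pb becomes xs = -325 + 6(Pb + 31) = -139 + 6Pb. Setting this equal to demand: 491 - 2.4Pb = -139 + 6Pb, so Pb = 75.
Sellers receive Ps = 75 + 31 = 106; x' = 491 − 2.4·75 = 311.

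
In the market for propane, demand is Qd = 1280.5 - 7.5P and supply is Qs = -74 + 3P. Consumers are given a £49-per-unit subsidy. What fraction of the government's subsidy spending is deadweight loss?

DWL / government spending = 105/836

Pre-subsidy: 1280.5 - 7.5P = -74 + 3P gives P* = 129, Q* = 313.
With the rebate, buyers effectively pay Pb = Ps − 49, where Ps is the price sellers receive.
Demand in terms of Ps becomes Qd = 1280.5 − 7.5(Ps − 49) = 1648 - 7.5Ps. Setting this equal to supply: 1648 - 7.5Ps = -74 + 3Ps, so Ps = 164.
Buyers pay Pb = 164 − 49 = 115; Q' = -74 + 3·164 = 418.
ΔCS = ½(313 + 418)(129 − 115) = 5117; ΔPS = ½(313 + 418)(164 − 129) = 12792.5.
Government spending = 49 × 418 = 20482.
DWL = ½ × 49 × (418 − 313) = 2572.5; fraction = 2572.5 / 20482 = 105/836.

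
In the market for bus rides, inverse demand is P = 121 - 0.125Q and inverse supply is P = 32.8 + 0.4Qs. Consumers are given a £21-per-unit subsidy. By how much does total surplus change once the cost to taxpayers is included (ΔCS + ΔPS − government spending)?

Net change in total surplus = -£420

Pre-subsidy: 121 - 0.125Q = 32.8 + 0.4Q gives Q* = 168 and P* = 100.
With the rebate, buyers effectively pay Pb = Ps − 21, where Ps is the price sellers receive.
On the curves, Pb = 121 - 0.125Q and Ps = 32.8 + 0.4Q; the wedge Ps − Pb = 21 gives 32.8 + 0.4Q − (121 - 0.125Q) = 21, so Q' = 208.
Then Pb = 121 − 0.125·208 = 95 and Ps = 32.8 + 0.4·208 = 116.
ΔCS = ½(168 + 208)(100 − 95) = 940; ΔPS = ½(168 + 208)(116 − 100) = 3008.
Government spending = 21 × 208 = 4368.
Net change = 940 + 3008 − 4368 = -420. The loss equals the DWL triangle ½·21·40.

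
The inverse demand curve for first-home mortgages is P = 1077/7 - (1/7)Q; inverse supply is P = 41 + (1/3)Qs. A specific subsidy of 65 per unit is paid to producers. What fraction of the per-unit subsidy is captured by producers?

Pre-subsidy: 1077/7 - (1/7)Q = 41 + (1/3)Q gives Q* = 237 and P* = 120.
With the subsidy, sellers receive Ps = Pb + 65 for each unit, where Pb is the price buyers pay.
On the curves, Pb = 1077/7 - (1/7)Q and Ps = 41 + (1/3)Q; the wedge Ps − Pb = 65 gives 41 + (1/3)Q − (1077/7 - (1/7)Q) = 65, so Q' = 373.5.
Then Pb = 1077/7 − (1/7)·373.5 = 100.5 and Ps = 41 + (1/3)·373.5 = 165.5.
Buyers' price falls by P* − Pb = 120 − 100.5 = 19.5; sellers' price rises by Ps − P* = 165.5 − 120 = 45.5.
So producers capture 45.5/65 = 0.7 of each unit of subsidy.

Producer share = 0.7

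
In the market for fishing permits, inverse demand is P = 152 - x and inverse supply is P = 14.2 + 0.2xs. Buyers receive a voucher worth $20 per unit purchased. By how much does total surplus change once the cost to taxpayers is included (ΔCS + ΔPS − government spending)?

Pre-subsidy: 152 - x = 14.2 + 0.2x gives x* = 689/6 and P* = 223/6.
With the rebate, buyers effectively pay Pb = Ps − 20, where Ps is the price sellers receive.
On the curves, Pb = 152 - x and Ps = 14.2 + 0.2x; the wedge Ps − Pb = 20 gives 14.2 + 0.2x − (152 - x) = 20, so x' = 131.5.
Then Pb = 152 − 1·131.5 = 20.5 and Ps = 14.2 + 0.2·131.5 = 40.5.
ΔCS = ½(689/6 + 131.5)(223/6 − 20.5) = 18475/9; ΔPS = ½(689/6 + 131.5)(40.5 − 223/6) = 3695/9.
Government spending = 20 × 131.5 = 2630.
Net change = 18475/9 + 3695/9 − 2630 = -500/3. The loss equals the DWL triangle ½·20·50/3.

Net change in total surplus = -500/3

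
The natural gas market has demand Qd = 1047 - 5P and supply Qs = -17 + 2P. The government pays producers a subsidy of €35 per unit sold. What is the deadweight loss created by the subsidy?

Pre-subsidy: 1047 - 5P = -17 + 2P gives P* = 152, Q* = 287.
With the subsidy, sellers receive Ps = Pb + 35 for each unit, where Pb is the price buyers pay.
Supply in terms of Pb becomes Qs = -17 + 2(Pb + 35) = 53 + 2Pb. Setting this equal to demand: 1047 - 5Pb = 53 + 2Pb, so Pb = 142.
Sellers receive Ps = 142 + 35 = 177; Q' = 1047 − 5·142 = 337.
The subsidy expands output by 337 − 287 = 50 past the efficient level; on those units the gap between marginal cost and willingness to pay runs from 0 up to 35.
DWL = ½ × 35 × 50 = 875.

Deadweight loss = €875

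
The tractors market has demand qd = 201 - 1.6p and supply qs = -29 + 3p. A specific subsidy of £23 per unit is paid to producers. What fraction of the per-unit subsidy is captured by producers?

Pre-subsidy: 201 - 1.6p = -29 + 3p gives p* = 50, q* = 121.
With the subsidy, sellers receive ps = pb + 23 for each unit, where pb is the price buyers pay.
Supply in terms of pb becomes qs = -29 + 3(pb + 23) = 40 + 3pb. Setting this equal to demand: 201 - 1.6pb = 40 + 3pb, so pb = 35.
Sellers receive ps = 35 + 23 = 58; q' = 201 − 1.6·35 = 145.
Buyers' price falls by p* − pb = 50 − 35 = 15; sellers' price rises by ps − p* = 58 − 50 = 8.
So producers capture 8/23 = 8/23 of each unit of subsidy.

Producer share = 8/23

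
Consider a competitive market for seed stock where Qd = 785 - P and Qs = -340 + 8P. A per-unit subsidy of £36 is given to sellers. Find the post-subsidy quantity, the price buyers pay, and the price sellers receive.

Q' = 692; buyers pay £93; sellers receive £129

Pre-subsidy: 785 - P = -340 + 8P gives P* = 125, Q* = 660.
With the subsidy, sellers receive Ps = Pb + 36 for each unit, where Pb is the price buyers pay.
Supply in terms of Pb becomes Qs = -340 + 8(Pb + 36) = -52 + 8Pb. Setting this equal to demand: 785 - Pb = -52 + 8Pb, so Pb = 93.
Sellers receive Ps = 93 + 36 = 129; Q' = 785 − 1·93 = 692.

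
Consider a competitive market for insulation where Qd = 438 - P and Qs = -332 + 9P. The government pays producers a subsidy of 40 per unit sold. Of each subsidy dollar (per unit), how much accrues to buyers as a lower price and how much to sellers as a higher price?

Pre-subsidy: 438 - P = -332 + 9P gives P* = 77, Q* = 361.
With the subsidy, sellers receive Ps = Pb + 40 for each unit, where Pb is the price buyers pay.
Supply in terms of Pb becomes Qs = -332 + 9(Pb + 40) = 28 + 9Pb. Setting this equal to demand: 438 - Pb = 28 + 9Pb, so Pb = 41.
Sellers receive Ps = 41 + 40 = 81; Q' = 438 − 1·41 = 397.
Buyers' price falls by P* − Pb = 77 − 41 = 36; sellers' price rises by Ps − P* = 81 − 77 = 4.

Buyers gain 36 per unit; sellers gain 4 per unit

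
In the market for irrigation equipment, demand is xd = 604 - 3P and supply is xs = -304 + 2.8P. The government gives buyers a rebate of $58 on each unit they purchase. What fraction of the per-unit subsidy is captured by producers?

Producer share = 15/29

Pre-subsidy: 604 - 3P = -304 + 2.8P gives P* = 4540/29, x* = 3896/29.
With the rebate, buyers effectively pay Pb = Ps − 58, where Ps is the price sellers receive.
Demand in terms of Ps becomes xd = 604 − 3(Ps − 58) = 778 - 3Ps. Setting this equal to supply: 778 - 3Ps = -304 + 2.8Ps, so Ps = 5410/29.
Buyers pay Pb = 5410/29 − 58 = 3728/29; x' = -304 + 2.8·(5410/29) = 6332/29.
Buyers' price falls by P* − Pb = 4540/29 − 3728/29 = 28; sellers' price rises by Ps − P* = 5410/29 − 4540/29 = 30.
So producers capture 30/58 = 15/29 of each unit of subsidy.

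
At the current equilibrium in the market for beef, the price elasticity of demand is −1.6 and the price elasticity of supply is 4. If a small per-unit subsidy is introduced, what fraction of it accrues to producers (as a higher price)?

For a small subsidy around the equilibrium, the benefit split depends on the relative slopes, which at a point are proportional to the elasticities.
Buyer share = εs/(εs + |εd|) = 4/(4 + 1.6) = 5/7; seller share = |εd|/(εs + |εd|) = 2/7.
So producers capture 2/7 of the subsidy.

Producer share = 2/7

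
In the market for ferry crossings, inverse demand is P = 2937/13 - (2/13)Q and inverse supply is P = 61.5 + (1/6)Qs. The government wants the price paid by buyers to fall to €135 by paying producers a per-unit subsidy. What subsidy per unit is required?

At a buyer price of 135, quantity demanded is 1468.5 − 6.5·135 = 591.
Sellers supply 591 only when they receive Ps = 61.5 + (1/6)·591 = 160.
s = Ps − Pb = 160 − 135 = 25.

Required subsidy s = €25 per unit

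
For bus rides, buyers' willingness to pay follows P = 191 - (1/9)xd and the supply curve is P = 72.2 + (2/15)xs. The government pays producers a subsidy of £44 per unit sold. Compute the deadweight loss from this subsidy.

Pre-subsidy: 191 - (1/9)x = 72.2 + (2/15)x gives x* = 486 and P* = 137.
With the subsidy, sellers receive Ps = Pb + 44 for each unit, where Pb is the price buyers pay.
On the curves, Pb = 191 - (1/9)x and Ps = 72.2 + (2/15)x; the wedge Ps − Pb = 44 gives 72.2 + (2/15)x − (191 - (1/9)x) = 44, so x' = 666.
Then Pb = 191 − (1/9)·666 = 117 and Ps = 72.2 + (2/15)·666 = 161.
The subsidy expands output by 666 − 486 = 180 past the efficient level; on those units the gap between marginal cost and willingness to pay runs from 0 up to 44.
DWL = ½ × 44 × 180 = 3960.

Deadweight loss = £3960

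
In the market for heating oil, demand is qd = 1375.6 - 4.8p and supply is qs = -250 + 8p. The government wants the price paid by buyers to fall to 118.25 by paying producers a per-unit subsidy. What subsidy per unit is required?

Required subsidy s = 14 per unit

At a buyer price of 118.25, quantity demanded is 1375.6 − 4.8·118.25 = 808.
Sellers supply 808 only when they receive ps with -250 + 8·ps = 808, i.e. ps = 132.25.
s = ps − pb = 132.25 − 118.25 = 14.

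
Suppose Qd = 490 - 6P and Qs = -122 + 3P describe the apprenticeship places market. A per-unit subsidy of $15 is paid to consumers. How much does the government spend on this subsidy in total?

Pre-subsidy: 490 - 6P = -122 + 3P gives P* = 68, Q* = 82.
With the rebate, buyers effectively pay Pb = Ps − 15, where Ps is the price sellers receive.
Demand in terms of Ps becomes Qd = 490 − 6(Ps − 15) = 580 - 6Ps. Setting this equal to supply: 580 - 6Ps = -122 + 3Ps, so Ps = 78.
Buyers pay Pb = 78 − 15 = 63; Q' = -122 + 3·78 = 112.
Government outlay = subsidy × quantity = 15 × 112 = 1680.

Government cost = $1680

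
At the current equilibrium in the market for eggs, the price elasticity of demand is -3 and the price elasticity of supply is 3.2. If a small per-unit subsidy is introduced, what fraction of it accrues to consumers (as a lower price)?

Consumer share = 16/31

For a small subsidy around the equilibrium, the benefit split depends on the relative slopes, which at a point are proportional to the elasticities.
Buyer share = εs/(εs + |εd|) = 3.2/(3.2 + 3) = 16/31; seller share = |εd|/(εs + |εd|) = 15/31.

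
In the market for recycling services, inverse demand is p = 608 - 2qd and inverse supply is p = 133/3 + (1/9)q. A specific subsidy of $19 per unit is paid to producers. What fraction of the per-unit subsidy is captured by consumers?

Consumer share = 18/19

Pre-subsidy: 608 - 2q = 133/3 + (1/9)q gives q* = 267 and p* = 74.
With the subsidy, sellers receive ps = pb + 19 for each unit, where pb is the price buyers pay.
On the curves, pb = 608 - 2q and ps = 133/3 + (1/9)q; the wedge ps − pb = 19 gives 133/3 + (1/9)q − (608 - 2q) = 19, so q' = 276.
Then pb = 608 − 2·276 = 56 and ps = 133/3 + (1/9)·276 = 75.
Buyers' price falls by p* − pb = 74 − 56 = 18; sellers' price rises by ps − p* = 75 − 74 = 1.
So consumers capture 18/19 = 18/19 of each unit of subsidy.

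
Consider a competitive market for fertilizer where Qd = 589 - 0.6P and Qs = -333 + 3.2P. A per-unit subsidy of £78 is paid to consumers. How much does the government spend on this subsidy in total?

Government cost = 3577782/95

Pre-subsidy: 589 - 0.6P = -333 + 3.2P gives P* = 4610/19, Q* = 8425/19.
With the rebate, buyers effectively pay Pb = Ps − 78, where Ps is the price sellers receive.
Demand in terms of Ps becomes Qd = 589 − 0.6(Ps − 78) = 635.8 - 0.6Ps. Setting this equal to supply: 635.8 - 0.6Ps = -333 + 3.2Ps, so Ps = 4844/19.
Buyers pay Pb = 4844/19 − 78 = 3362/19; Q' = -333 + 3.2·(4844/19) = 45869/95.
Government outlay = subsidy × quantity = 78 × 45869/95 = 3577782/95.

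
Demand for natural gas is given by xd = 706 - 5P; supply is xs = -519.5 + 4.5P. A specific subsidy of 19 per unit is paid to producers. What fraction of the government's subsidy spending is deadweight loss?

Pre-subsidy: 706 - 5P = -519.5 + 4.5P gives P* = 129, x* = 61.
With the subsidy, sellers receive Ps = Pb + 19 for each unit, where Pb is the price buyers pay.
Supply in terms of Pb becomes xs = -519.5 + 4.5(Pb + 19) = -434 + 4.5Pb. Setting this equal to demand: 706 - 5Pb = -434 + 4.5Pb, so Pb = 120.
Sellers receive Ps = 120 + 19 = 139; x' = 706 − 5·120 = 106.
ΔCS = ½(61 + 106)(129 − 120) = 751.5; ΔPS = ½(61 + 106)(139 − 129) = 835.
Government spending = 19 × 106 = 2014.
DWL = ½ × 19 × (106 − 61) = 427.5; fraction = 427.5 / 2014 = 45/212.

DWL / government spending = 45/212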